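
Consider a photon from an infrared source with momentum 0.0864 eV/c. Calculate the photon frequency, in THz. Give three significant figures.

20.9 THz

Take h = 6.62607015 × 10^-34 J·s, c = 2.99792458 × 10^8 m/s, 1 eV = 1.602176634 × 10^-19 J.
In SI units: p = 0.0864 eV/c = 4.6175 × 10^-29 kg·m/s.
For a photon f = pc/h, so f = 2.089 × 10^13 Hz.
Converting to THz: f = 20.89 THz ≈ 20.9 THz.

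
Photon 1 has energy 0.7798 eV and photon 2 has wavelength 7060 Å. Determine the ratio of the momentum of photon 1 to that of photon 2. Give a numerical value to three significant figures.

0.444

p_1 = 4.167 × 10^-28 kg·m/s (from energy = 0.7798 eV, via p = E/c).
p_2 = 9.385 × 10^-28 kg·m/s (from wavelength = 7060 Å, via p = h/λ).
Ratio = 4.167 × 10^-28 / 9.385 × 10^-28 = 0.444.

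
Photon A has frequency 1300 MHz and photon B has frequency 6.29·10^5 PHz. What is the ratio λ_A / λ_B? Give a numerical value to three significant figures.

4.84·10^11

λ_A = 0.2306 m (from frequency = 1300 MHz, via λ = c/f).
λ_B = 4.766·10^-13 m (from frequency = 6.29·10^5 PHz, via λ = c/f).
Ratio = 0.2306 / 4.766·10^-13 = 4.84·10^11.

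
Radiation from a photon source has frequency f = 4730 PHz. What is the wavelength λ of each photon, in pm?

63.4 pm

(c = 2.99792458·10^8 m/s.)
In SI units: f = 4730 PHz = 4.73·10^18 Hz.
The photon relation is λ = c/f, giving λ = 6.338·10^-11 m.
Converting to pm: λ = 63.38 pm ≈ 63.4 pm.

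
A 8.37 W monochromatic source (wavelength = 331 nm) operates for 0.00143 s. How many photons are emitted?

1.99e16 photons

Total energy: E_total = P·t = 8.37 × 0.00143 = 0.01197 J.
Per-photon energy: E = 6.001e-19 J.
N = E_total / E_photon = 1.99e16.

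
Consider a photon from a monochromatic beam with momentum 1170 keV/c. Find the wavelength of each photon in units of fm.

In SI units: p = 1170 keV/c = 6.2528e-22 kg·m/s.
The photon relation is λ = h/p, giving λ = 1.060e-12 m.
Converting to fm: λ = 1060 fm ≈ 1060 fm.

1060 fm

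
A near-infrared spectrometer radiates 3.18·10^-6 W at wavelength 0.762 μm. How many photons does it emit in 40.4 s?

4.93·10^14 photons

Total energy: E_total = P·t = 3.18·10^-6 × 40.4 = 1.285·10^-4 J.
Per-photon energy: E = 2.607·10^-19 J.
N = E_total / E_photon = 4.93·10^14.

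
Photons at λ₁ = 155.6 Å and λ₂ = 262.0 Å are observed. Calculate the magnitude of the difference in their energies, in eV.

Using E = hc/λ: E₁ = 1.2766e-17 J, E₂ = 7.5819e-18 J.
|ΔE| = |1.2766e-17 − 7.5819e-18| = 5.18e-18 J = 32.4 eV.

32.4 eV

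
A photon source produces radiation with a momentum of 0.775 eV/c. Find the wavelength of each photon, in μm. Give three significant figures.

1.60 μm

Take h = 6.62607015·10^-34 J·s, c = 2.99792458·10^8 m/s, 1 eV = 1.602176634·10^-19 J.
In SI units: p = 0.775 eV/c = 4.1418·10^-28 kg·m/s.
For a photon λ = h/p, so λ = 1.600·10^-6 m.
Converting to μm: λ = 1.600 μm ≈ 1.60 μm.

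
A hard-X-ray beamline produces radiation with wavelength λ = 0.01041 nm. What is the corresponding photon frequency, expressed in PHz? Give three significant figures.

2.88e4 PHz

(c = 2.99792458e8 m/s.)
First convert: λ = 0.01041 nm = 1.041e-11 m.
For a photon f = c/λ, so f = 2.880e19 Hz.
Converting to PHz: f = 28800 PHz ≈ 2.88e4 PHz.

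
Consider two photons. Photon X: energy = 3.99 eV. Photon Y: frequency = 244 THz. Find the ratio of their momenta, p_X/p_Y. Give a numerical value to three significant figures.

3.95

p_X = 2.132·10^-27 kg·m/s (from energy = 3.99 eV, via p = E/c).
p_Y = 5.393·10^-28 kg·m/s (from frequency = 244 THz, via p = hf/c).
Ratio = 2.132·10^-27 / 5.393·10^-28 = 3.95.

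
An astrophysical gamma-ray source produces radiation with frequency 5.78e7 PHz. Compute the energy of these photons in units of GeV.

0.239 GeV

Take h = 6.62607015e-34 J·s, 1 eV = 1.602176634e-19 J.
Convert to SI: f = 5.78e7 PHz = 5.78e22 Hz.
Apply E = hf: E = 3.830e-11 J.
Converting to GeV: E = 0.2390 GeV ≈ 0.239 GeV.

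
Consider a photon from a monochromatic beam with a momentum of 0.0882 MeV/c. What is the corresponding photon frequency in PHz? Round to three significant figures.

(h = 6.62607015e-34 J·s, c = 2.99792458e8 m/s, 1 eV = 1.602176634e-19 J.)
First convert: p = 0.0882 MeV/c = 4.7137e-23 kg·m/s.
Since f = pc/h for a photon, f = 2.133e19 Hz.
Converting to PHz: f = 21330 PHz ≈ 2.13e4 PHz.

2.13e4 PHz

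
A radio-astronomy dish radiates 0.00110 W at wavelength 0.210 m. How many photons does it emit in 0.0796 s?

Total energy: E_total = P·t = 0.00110 × 0.0796 = 8.756·10^-5 J.
Per-photon energy: E = 9.459·10^-25 J.
N = E_total / E_photon = 9.26·10^19.

9.26·10^19 photons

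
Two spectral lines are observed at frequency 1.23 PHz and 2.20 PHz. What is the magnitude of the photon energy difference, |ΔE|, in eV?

Using E = hf: E₁ = 8.150e-19 J, E₂ = 1.458e-18 J.
|ΔE| = |8.150e-19 − 1.458e-18| = 6.43e-19 J = 4.01 eV.

4.01 eV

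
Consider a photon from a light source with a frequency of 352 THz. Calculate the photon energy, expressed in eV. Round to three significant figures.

Convert to SI: f = 352 THz = 3.52 × 10^14 Hz.
For a photon E = hf, so E = 2.332 × 10^-19 J.
Converting to eV: E = 1.456 eV ≈ 1.46 eV.

1.46 eV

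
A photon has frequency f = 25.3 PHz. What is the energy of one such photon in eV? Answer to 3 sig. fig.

Use h = 6.62607015 × 10^-34 J·s, 1 eV = 1.602176634 × 10^-19 J.
In SI units: f = 25.3 PHz = 2.53 × 10^16 Hz.
For a photon E = hf, so E = 1.676 × 10^-17 J.
Converting to eV: E = 104.6 eV ≈ 105 eV.

105 eV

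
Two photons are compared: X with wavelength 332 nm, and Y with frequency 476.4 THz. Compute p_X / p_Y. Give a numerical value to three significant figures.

1.90

p_X = 1.996 × 10^-27 kg·m/s (from wavelength = 332 nm, via p = h/λ).
p_Y = 1.053 × 10^-27 kg·m/s (from frequency = 476.4 THz, via p = hf/c).
Ratio = 1.996 × 10^-27 / 1.053 × 10^-27 = 1.90.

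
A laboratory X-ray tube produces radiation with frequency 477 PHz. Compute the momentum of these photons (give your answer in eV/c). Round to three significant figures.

Use h = 6.62607015e-34 J·s, c = 2.99792458e8 m/s, 1 eV = 1.602176634e-19 J.
In SI units: f = 477 PHz = 4.77e17 Hz.
Apply p = hf/c: p = 1.054e-24 kg·m/s.
Converting to eV/c: p = 1973 eV/c ≈ 1970 eV/c.

1970 eV/c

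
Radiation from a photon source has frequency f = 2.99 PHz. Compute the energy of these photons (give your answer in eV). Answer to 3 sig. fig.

Take h = 6.62607015e-34 J·s, 1 eV = 1.602176634e-19 J.
In SI units: f = 2.99 PHz = 2.99e15 Hz.
The photon relation is E = hf, giving E = 1.981e-18 J.
Converting to eV: E = 12.37 eV ≈ 12.4 eV.

12.4 eV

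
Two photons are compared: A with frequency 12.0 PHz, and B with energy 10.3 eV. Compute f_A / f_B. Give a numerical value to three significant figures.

f_A = 1.200e16 Hz (from frequency = 12.0 PHz, via f given directly).
f_B = 2.491e15 Hz (from energy = 10.3 eV, via f = E/h).
Ratio = 1.200e16 / 2.491e15 = 4.82.

4.82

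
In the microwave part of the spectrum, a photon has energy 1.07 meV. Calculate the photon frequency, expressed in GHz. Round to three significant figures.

First convert: E = 1.07 meV = 1.7143 × 10^-22 J.
Apply f = E/h: f = 2.587 × 10^11 Hz.
Converting to GHz: f = 258.7 GHz ≈ 259 GHz.

259 GHz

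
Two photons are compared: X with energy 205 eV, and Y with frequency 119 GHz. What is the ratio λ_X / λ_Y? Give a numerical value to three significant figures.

λ_X = 6.048e-9 m (from energy = 205 eV, via λ = hc/E).
λ_Y = 0.002519 m (from frequency = 119 GHz, via λ = c/f).
Ratio = 6.048e-9 / 0.002519 = 2.40e-6.

2.40e-6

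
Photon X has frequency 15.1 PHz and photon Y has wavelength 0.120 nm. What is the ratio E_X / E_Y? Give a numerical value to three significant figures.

E_X = 1.001·10^-17 J (from frequency = 15.1 PHz, via E = hf).
E_Y = 1.655·10^-15 J (from wavelength = 0.120 nm, via E = hc/λ).
Ratio = 1.001·10^-17 / 1.655·10^-15 = 6.04·10^-3.

6.04·10^-3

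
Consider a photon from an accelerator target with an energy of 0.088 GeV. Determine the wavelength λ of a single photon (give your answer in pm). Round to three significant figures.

0.0141 pm

Use h = 6.62607015 × 10^-34 J·s, c = 2.99792458 × 10^8 m/s, 1 eV = 1.602176634 × 10^-19 J.
Convert to SI: E = 0.088 GeV = 1.4099 × 10^-11 J.
The photon relation is λ = hc/E, giving λ = 1.409 × 10^-14 m.
Converting to pm: λ = 0.01409 pm ≈ 0.0141 pm.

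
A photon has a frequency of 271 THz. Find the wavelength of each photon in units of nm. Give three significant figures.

In SI units: f = 271 THz = 2.71 × 10^14 Hz.
For a photon λ = c/f, so λ = 1.106 × 10^-6 m.
Converting to nm: λ = 1106 nm ≈ 1110 nm.

1110 nm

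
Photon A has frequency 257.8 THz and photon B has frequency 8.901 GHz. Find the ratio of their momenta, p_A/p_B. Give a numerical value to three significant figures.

2.90·10^4

p_A = 5.698·10^-28 kg·m/s (from frequency = 257.8 THz, via p = hf/c).
p_B = 1.967·10^-32 kg·m/s (from frequency = 8.901 GHz, via p = hf/c).
Ratio = 5.698·10^-28 / 1.967·10^-32 = 2.90·10^4.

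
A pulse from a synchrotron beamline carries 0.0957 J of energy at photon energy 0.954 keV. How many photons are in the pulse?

6.26 × 10^14 photons

Per-photon energy: E = 1.528 × 10^-16 J (from energy = 0.954 keV).
N = E_total / E_photon = 0.0957 J / 1.528 × 10^-16 J = 6.26 × 10^14.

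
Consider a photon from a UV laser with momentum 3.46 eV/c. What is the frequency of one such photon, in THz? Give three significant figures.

(h = 6.62607015 × 10^-34 J·s, c = 2.99792458 × 10^8 m/s, 1 eV = 1.602176634 × 10^-19 J.)
First convert: p = 3.46 eV/c = 1.8491 × 10^-27 kg·m/s.
For a photon f = pc/h, so f = 8.366 × 10^14 Hz.
Converting to THz: f = 836.6 THz ≈ 837 THz.

837 THz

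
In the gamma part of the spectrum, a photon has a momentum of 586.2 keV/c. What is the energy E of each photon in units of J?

9.39 × 10^-14 J

Convert to SI: p = 586.2 keV/c = 3.1328 × 10^-22 kg·m/s.
Apply E = pc: E = 9.392 × 10^-14 J.
So E ≈ 9.39 × 10^-14 J.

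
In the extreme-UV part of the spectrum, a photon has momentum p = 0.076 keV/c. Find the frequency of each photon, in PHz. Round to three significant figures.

18.4 PHz

Take h = 6.62607015 × 10^-34 J·s, c = 2.99792458 × 10^8 m/s, 1 eV = 1.602176634 × 10^-19 J.
In SI units: p = 0.076 keV/c = 4.0617 × 10^-26 kg·m/s.
The photon relation is f = pc/h, giving f = 1.838 × 10^16 Hz.
Converting to PHz: f = 18.38 PHz ≈ 18.4 PHz.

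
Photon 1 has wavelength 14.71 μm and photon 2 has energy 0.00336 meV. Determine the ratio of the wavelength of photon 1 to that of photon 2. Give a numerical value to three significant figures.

λ_1 = 1.471e-5 m (from wavelength = 14.71 μm, via λ given directly).
λ_2 = 0.3690 m (from energy = 0.00336 meV, via λ = hc/E).
Ratio = 1.471e-5 / 0.3690 = 3.99e-5.

3.99e-5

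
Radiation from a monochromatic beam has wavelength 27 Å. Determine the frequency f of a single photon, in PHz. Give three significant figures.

In SI units: λ = 27 Å = 2.7e-9 m.
For a photon f = c/λ, so f = 1.110e17 Hz.
Converting to PHz: f = 111.0 PHz ≈ 111 PHz.

111 PHz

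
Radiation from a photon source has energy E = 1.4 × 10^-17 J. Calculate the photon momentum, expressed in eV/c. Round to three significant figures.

87.4 eV/c

Apply p = E/c: p = 4.670 × 10^-26 kg·m/s.
Converting to eV/c: p = 87.38 eV/c ≈ 87.4 eV/c.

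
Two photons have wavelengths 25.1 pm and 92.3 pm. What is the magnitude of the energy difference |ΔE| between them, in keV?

Using E = hc/λ: E₁ = 7.914e-15 J, E₂ = 2.152e-15 J.
|ΔE| = |7.914e-15 − 2.152e-15| = 5.76e-15 J = 36.0 keV.

36.0 keV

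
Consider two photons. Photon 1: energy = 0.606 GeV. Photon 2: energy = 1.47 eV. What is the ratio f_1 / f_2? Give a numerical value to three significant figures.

4.12·10^8

f_1 = 1.465·10^23 Hz (from energy = 0.606 GeV, via f = E/h).
f_2 = 3.554·10^14 Hz (from energy = 1.47 eV, via f = E/h).
Ratio = 1.465·10^23 / 3.554·10^14 = 4.12·10^8.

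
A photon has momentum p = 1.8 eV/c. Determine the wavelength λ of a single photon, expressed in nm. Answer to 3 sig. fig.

Use h = 6.62607015e-34 J·s, c = 2.99792458e8 m/s, 1 eV = 1.602176634e-19 J.
First convert: p = 1.8 eV/c = 9.6197e-28 kg·m/s.
The photon relation is λ = h/p, giving λ = 6.888e-7 m.
Converting to nm: λ = 688.8 nm ≈ 689 nm.

689 nm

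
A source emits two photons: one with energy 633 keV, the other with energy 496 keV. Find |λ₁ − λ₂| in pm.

0.541 pm

Using λ = hc/E: λ₁ = 1.959e-12 m, λ₂ = 2.500e-12 m.
|Δλ| = |1.959e-12 − 2.500e-12| = 5.41e-13 m = 0.541 pm.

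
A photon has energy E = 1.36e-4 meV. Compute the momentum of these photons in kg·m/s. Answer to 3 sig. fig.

7.27e-35 kg·m/s

Convert to SI: E = 1.36e-4 meV = 2.1790e-26 J.
The photon relation is p = E/c, giving p = 7.268e-35 kg·m/s.
So p ≈ 7.27e-35 kg·m/s.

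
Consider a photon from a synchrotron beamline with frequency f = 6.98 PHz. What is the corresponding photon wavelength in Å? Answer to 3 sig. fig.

430 Å

First convert: f = 6.98 PHz = 6.98 × 10^15 Hz.
For a photon λ = c/f, so λ = 4.295 × 10^-8 m.
Converting to Å: λ = 429.5 Å ≈ 430 Å.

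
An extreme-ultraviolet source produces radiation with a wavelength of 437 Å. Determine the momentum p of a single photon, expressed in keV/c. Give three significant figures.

0.0284 keV/c

Convert to SI: λ = 437 Å = 4.37e-8 m.
Apply p = h/λ: p = 1.516e-26 kg·m/s.
Converting to keV/c: p = 0.02837 keV/c ≈ 0.0284 keV/c.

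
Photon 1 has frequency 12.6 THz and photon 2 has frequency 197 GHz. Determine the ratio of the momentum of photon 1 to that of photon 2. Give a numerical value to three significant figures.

64.0

p_1 = 2.785e-29 kg·m/s (from frequency = 12.6 THz, via p = hf/c).
p_2 = 4.354e-31 kg·m/s (from frequency = 197 GHz, via p = hf/c).
Ratio = 2.785e-29 / 4.354e-31 = 64.0.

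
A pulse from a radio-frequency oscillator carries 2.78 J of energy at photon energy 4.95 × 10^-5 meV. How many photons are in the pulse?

Per-photon energy: E = 7.931 × 10^-27 J (from energy = 4.95 × 10^-5 meV).
N = E_total / E_photon = 2.78 J / 7.931 × 10^-27 J = 3.51 × 10^26.

3.51 × 10^26 photons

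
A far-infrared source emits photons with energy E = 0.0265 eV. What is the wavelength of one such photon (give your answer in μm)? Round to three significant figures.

46.8 μm

Convert to SI: E = 0.0265 eV = 4.2458e-21 J.
Apply λ = hc/E: λ = 4.679e-5 m.
Converting to μm: λ = 46.79 μm ≈ 46.8 μm.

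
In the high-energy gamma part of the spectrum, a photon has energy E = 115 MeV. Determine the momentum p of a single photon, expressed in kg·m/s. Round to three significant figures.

Take c = 2.99792458 × 10^8 m/s, 1 eV = 1.602176634 × 10^-19 J.
Convert to SI: E = 115 MeV = 1.8425 × 10^-11 J.
For a photon p = E/c, so p = 6.146 × 10^-20 kg·m/s.
So p ≈ 6.15 × 10^-20 kg·m/s.

6.15 × 10^-20 kg·m/s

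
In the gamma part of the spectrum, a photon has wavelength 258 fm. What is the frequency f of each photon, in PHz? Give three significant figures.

1.16 × 10^6 PHz

In SI units: λ = 258 fm = 2.58 × 10^-13 m.
The photon relation is f = c/λ, giving f = 1.162 × 10^21 Hz.
Converting to PHz: f = 1.162 × 10^6 PHz ≈ 1.16 × 10^6 PHz.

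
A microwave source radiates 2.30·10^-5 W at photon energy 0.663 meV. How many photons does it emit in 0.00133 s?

2.88·10^14 photons

Total energy: E_total = P·t = 2.30·10^-5 × 0.00133 = 3.059·10^-8 J.
Per-photon energy: E = 1.062·10^-22 J.
N = E_total / E_photon = 2.88·10^14.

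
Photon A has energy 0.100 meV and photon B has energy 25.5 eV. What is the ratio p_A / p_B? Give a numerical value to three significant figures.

p_A = 5.344·10^-32 kg·m/s (from energy = 0.100 meV, via p = E/c).
p_B = 1.363·10^-26 kg·m/s (from energy = 25.5 eV, via p = E/c).
Ratio = 5.344·10^-32 / 1.363·10^-26 = 3.92·10^-6.

3.92·10^-6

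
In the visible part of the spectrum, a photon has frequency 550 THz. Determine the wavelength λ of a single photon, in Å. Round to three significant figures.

(c = 2.99792458e8 m/s.)
First convert: f = 550 THz = 5.50e14 Hz.
Since λ = c/f for a photon, λ = 5.451e-7 m.
Converting to Å: λ = 5451 Å ≈ 5450 Å.

5450 Å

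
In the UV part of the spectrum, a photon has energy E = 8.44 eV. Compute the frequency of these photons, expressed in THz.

Use h = 6.62607015e-34 J·s, 1 eV = 1.602176634e-19 J.
Convert to SI: E = 8.44 eV = 1.3522e-18 J.
Apply f = E/h: f = 2.041e15 Hz.
Converting to THz: f = 2041 THz ≈ 2040 THz.

2040 THz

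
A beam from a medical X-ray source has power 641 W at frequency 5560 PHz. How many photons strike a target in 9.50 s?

Total energy: E_total = P·t = 641 × 9.50 = 6090 J.
Per-photon energy: E = 3.684 × 10^-15 J.
N = E_total / E_photon = 1.65 × 10^18.

1.65 × 10^18 photons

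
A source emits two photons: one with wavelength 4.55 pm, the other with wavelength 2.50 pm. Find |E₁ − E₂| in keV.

Using E = hc/λ: E₁ = 4.366 × 10^-14 J, E₂ = 7.946 × 10^-14 J.
|ΔE| = |4.366 × 10^-14 − 7.946 × 10^-14| = 3.58 × 10^-14 J = 223 keV.

223 keV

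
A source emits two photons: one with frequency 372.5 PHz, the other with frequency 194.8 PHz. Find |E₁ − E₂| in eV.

735 eV

Using E = hf: E₁ = 2.4682 × 10^-16 J, E₂ = 1.2908 × 10^-16 J.
|ΔE| = |2.4682 × 10^-16 − 1.2908 × 10^-16| = 1.18 × 10^-16 J = 735 eV.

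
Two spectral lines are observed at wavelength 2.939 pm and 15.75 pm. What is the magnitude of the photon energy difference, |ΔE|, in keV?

343 keV

Using E = hc/λ: E₁ = 6.7589·10^-14 J, E₂ = 1.2612·10^-14 J.
|ΔE| = |6.7589·10^-14 − 1.2612·10^-14| = 5.50·10^-14 J = 343 keV.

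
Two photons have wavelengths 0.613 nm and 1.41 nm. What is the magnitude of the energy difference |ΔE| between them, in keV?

Using E = hc/λ: E₁ = 3.241e-16 J, E₂ = 1.409e-16 J.
|ΔE| = |3.241e-16 − 1.409e-16| = 1.83e-16 J = 1.14 keV.

1.14 keV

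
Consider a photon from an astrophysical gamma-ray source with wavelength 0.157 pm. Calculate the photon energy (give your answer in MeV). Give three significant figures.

First convert: λ = 0.157 pm = 1.57 × 10^-13 m.
For a photon E = hc/λ, so E = 1.265 × 10^-12 J.
Converting to MeV: E = 7.897 MeV ≈ 7.90 MeV.

7.90 MeV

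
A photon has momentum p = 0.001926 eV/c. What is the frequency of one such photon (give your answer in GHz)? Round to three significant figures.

First convert: p = 0.001926 eV/c = 1.0293 × 10^-30 kg·m/s.
Since f = pc/h for a photon, f = 4.657 × 10^11 Hz.
Converting to GHz: f = 465.7 GHz ≈ 466 GHz.

466 GHz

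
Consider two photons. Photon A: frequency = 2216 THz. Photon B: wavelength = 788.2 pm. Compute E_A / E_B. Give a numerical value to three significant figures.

E_A = 1.468e-18 J (from frequency = 2216 THz, via E = hf).
E_B = 2.520e-16 J (from wavelength = 788.2 pm, via E = hc/λ).
Ratio = 1.468e-18 / 2.520e-16 = 5.83e-3.

5.83e-3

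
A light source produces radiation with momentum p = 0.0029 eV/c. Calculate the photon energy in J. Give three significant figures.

(c = 2.99792458e8 m/s, 1 eV = 1.602176634e-19 J.)
Convert to SI: p = 0.0029 eV/c = 1.5498e-30 kg·m/s.
Since E = pc for a photon, E = 4.646e-22 J.
So E ≈ 4.65e-22 J.

4.65e-22 J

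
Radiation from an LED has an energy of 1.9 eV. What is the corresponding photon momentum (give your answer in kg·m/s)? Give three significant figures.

1.02e-27 kg·m/s

Use c = 2.99792458e8 m/s, 1 eV = 1.602176634e-19 J.
In SI units: E = 1.9 eV = 3.0441e-19 J.
Apply p = E/c: p = 1.015e-27 kg·m/s.
So p ≈ 1.02e-27 kg·m/s.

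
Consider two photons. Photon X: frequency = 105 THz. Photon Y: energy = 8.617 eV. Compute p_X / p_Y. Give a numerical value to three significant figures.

0.0504

p_X = 2.321 × 10^-28 kg·m/s (from frequency = 105 THz, via p = hf/c).
p_Y = 4.605 × 10^-27 kg·m/s (from energy = 8.617 eV, via p = E/c).
Ratio = 2.321 × 10^-28 / 4.605 × 10^-27 = 0.0504.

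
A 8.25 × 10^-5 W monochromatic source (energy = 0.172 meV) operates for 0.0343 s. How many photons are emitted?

Total energy: E_total = P·t = 8.25 × 10^-5 × 0.0343 = 2.830 × 10^-6 J.
Per-photon energy: E = 2.756 × 10^-23 J.
N = E_total / E_photon = 1.03 × 10^17.

1.03 × 10^17 photons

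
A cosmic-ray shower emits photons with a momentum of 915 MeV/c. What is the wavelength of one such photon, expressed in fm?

1.36 fm

First convert: p = 915 MeV/c = 4.8900e-19 kg·m/s.
The photon relation is λ = h/p, giving λ = 1.355e-15 m.
Converting to fm: λ = 1.355 fm ≈ 1.36 fm.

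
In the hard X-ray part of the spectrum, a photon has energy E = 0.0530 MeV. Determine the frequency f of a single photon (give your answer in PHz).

Take h = 6.62607015·10^-34 J·s, 1 eV = 1.602176634·10^-19 J.
In SI units: E = 0.0530 MeV = 8.4915·10^-15 J.
Since f = E/h for a photon, f = 1.282·10^19 Hz.
Converting to PHz: f = 12820 PHz ≈ 1.28·10^4 PHz.

1.28·10^4 PHz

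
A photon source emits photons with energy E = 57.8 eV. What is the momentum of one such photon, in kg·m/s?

3.09e-26 kg·m/s

Take c = 2.99792458e8 m/s, 1 eV = 1.602176634e-19 J.
First convert: E = 57.8 eV = 9.2606e-18 J.
For a photon p = E/c, so p = 3.089e-26 kg·m/s.
So p ≈ 3.09e-26 kg·m/s.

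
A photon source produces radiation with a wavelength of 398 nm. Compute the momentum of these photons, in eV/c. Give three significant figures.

3.12 eV/c

Convert to SI: λ = 398 nm = 3.98e-7 m.
Apply p = h/λ: p = 1.665e-27 kg·m/s.
Converting to eV/c: p = 3.115 eV/c ≈ 3.12 eV/c.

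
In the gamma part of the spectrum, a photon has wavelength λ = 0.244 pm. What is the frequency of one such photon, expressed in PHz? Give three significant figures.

1.23·10^6 PHz

(c = 2.99792458·10^8 m/s.)
First convert: λ = 0.244 pm = 2.44·10^-13 m.
Apply f = c/λ: f = 1.229·10^21 Hz.
Converting to PHz: f = 1.229·10^6 PHz ≈ 1.23·10^6 PHz.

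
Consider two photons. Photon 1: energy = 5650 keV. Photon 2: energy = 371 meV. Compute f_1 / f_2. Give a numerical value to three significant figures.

1.52e7

f_1 = 1.366e21 Hz (from energy = 5650 keV, via f = E/h).
f_2 = 8.971e13 Hz (from energy = 371 meV, via f = E/h).
Ratio = 1.366e21 / 8.971e13 = 1.52e7.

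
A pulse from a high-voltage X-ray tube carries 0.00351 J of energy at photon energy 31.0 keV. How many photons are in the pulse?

Per-photon energy: E = 4.967e-15 J (from energy = 31.0 keV).
N = E_total / E_photon = 0.00351 J / 4.967e-15 J = 7.07e11.

7.07e11 photons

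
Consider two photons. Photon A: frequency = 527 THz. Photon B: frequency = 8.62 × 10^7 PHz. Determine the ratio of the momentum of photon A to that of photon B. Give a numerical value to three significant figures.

p_A = 1.165 × 10^-27 kg·m/s (from frequency = 527 THz, via p = hf/c).
p_B = 1.905 × 10^-19 kg·m/s (from frequency = 8.62 × 10^7 PHz, via p = hf/c).
Ratio = 1.165 × 10^-27 / 1.905 × 10^-19 = 6.11 × 10^-9.

6.11 × 10^-9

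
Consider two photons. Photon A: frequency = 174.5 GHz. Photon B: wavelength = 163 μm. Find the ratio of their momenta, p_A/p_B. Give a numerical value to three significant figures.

p_A = 3.857e-31 kg·m/s (from frequency = 174.5 GHz, via p = hf/c).
p_B = 4.065e-30 kg·m/s (from wavelength = 163 μm, via p = h/λ).
Ratio = 3.857e-31 / 4.065e-30 = 0.0949.

0.0949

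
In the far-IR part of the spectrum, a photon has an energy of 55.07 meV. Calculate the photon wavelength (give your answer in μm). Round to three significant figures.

Convert to SI: E = 55.07 meV = 8.8232e-21 J.
Since λ = hc/E for a photon, λ = 2.251e-5 m.
Converting to μm: λ = 22.51 μm ≈ 22.5 μm.

22.5 μm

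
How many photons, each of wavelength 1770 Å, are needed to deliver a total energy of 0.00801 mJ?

7.14e12 photons

Per-photon energy: E = 1.122e-18 J (from wavelength = 1770 Å).
N = E_total / E_photon = 8.01e-6 J / 1.122e-18 J = 7.14e12.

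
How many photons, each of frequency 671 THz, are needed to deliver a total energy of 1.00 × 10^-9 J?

2.25 × 10^9 photons

Per-photon energy: E = 4.446 × 10^-19 J (from frequency = 671 THz).
N = E_total / E_photon = 1.00 × 10^-9 J / 4.446 × 10^-19 J = 2.25 × 10^9.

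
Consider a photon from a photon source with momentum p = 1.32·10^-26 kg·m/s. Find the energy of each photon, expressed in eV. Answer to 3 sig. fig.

Use c = 2.99792458·10^8 m/s, 1 eV = 1.602176634·10^-19 J.
Since E = pc for a photon, E = 3.957·10^-18 J.
Converting to eV: E = 24.70 eV ≈ 24.7 eV.

24.7 eV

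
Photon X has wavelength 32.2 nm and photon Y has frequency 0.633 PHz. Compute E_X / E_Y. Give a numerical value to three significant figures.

E_X = 6.169e-18 J (from wavelength = 32.2 nm, via E = hc/λ).
E_Y = 4.194e-19 J (from frequency = 0.633 PHz, via E = hf).
Ratio = 6.169e-18 / 4.194e-19 = 14.7.

14.7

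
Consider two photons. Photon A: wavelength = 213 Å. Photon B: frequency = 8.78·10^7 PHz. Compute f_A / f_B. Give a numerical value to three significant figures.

1.60·10^-7

f_A = 1.407·10^16 Hz (from wavelength = 213 Å, via f = c/λ).
f_B = 8.780·10^22 Hz (from frequency = 8.78·10^7 PHz, via f given directly).
Ratio = 1.407·10^16 / 8.780·10^22 = 1.60·10^-7.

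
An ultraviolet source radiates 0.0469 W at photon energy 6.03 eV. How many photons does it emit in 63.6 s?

Total energy: E_total = P·t = 0.0469 × 63.6 = 2.983 J.
Per-photon energy: E = 9.661 × 10^-19 J.
N = E_total / E_photon = 3.09 × 10^18.

3.09 × 10^18 photons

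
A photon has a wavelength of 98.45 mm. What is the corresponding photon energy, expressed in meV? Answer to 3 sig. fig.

0.0126 meV

Convert to SI: λ = 98.45 mm = 0.09845 m.
The photon relation is E = hc/λ, giving E = 2.018 × 10^-24 J.
Converting to meV: E = 0.01259 meV ≈ 0.0126 meV.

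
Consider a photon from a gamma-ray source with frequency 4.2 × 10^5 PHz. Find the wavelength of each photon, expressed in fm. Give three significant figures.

714 fm

(c = 2.99792458 × 10^8 m/s.)
First convert: f = 4.2 × 10^5 PHz = 4.2 × 10^20 Hz.
Apply λ = c/f: λ = 7.138 × 10^-13 m.
Converting to fm: λ = 713.8 fm ≈ 714 fm.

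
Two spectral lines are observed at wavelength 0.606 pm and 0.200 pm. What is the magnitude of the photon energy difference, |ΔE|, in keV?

4150 keV

Using E = hc/λ: E₁ = 3.278 × 10^-13 J, E₂ = 9.932 × 10^-13 J.
|ΔE| = |3.278 × 10^-13 − 9.932 × 10^-13| = 6.65 × 10^-13 J = 4150 keV.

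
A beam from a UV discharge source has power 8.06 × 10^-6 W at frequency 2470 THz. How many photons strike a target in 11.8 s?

Total energy: E_total = P·t = 8.06 × 10^-6 × 11.8 = 9.511 × 10^-5 J.
Per-photon energy: E = 1.637 × 10^-18 J.
N = E_total / E_photon = 5.81 × 10^13.

5.81 × 10^13 photons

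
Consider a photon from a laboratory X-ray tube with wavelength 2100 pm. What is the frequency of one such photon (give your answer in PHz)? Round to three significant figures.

In SI units: λ = 2100 pm = 2.1·10^-9 m.
Since f = c/λ for a photon, f = 1.428·10^17 Hz.
Converting to PHz: f = 142.8 PHz ≈ 143 PHz.

143 PHz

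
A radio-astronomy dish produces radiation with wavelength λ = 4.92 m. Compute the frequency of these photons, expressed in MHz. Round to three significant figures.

60.9 MHz

Take c = 2.99792458e8 m/s.
The photon relation is f = c/λ, giving f = 6.093e7 Hz.
Converting to MHz: f = 60.93 MHz ≈ 60.9 MHz.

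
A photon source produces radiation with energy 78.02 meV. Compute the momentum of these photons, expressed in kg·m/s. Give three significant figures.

4.17e-29 kg·m/s

Convert to SI: E = 78.02 meV = 1.2500e-20 J.
For a photon p = E/c, so p = 4.170e-29 kg·m/s.
So p ≈ 4.17e-29 kg·m/s.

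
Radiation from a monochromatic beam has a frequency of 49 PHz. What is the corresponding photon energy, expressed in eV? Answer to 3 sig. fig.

In SI units: f = 49 PHz = 4.9e16 Hz.
The photon relation is E = hf, giving E = 3.247e-17 J.
Converting to eV: E = 202.6 eV ≈ 203 eV.

203 eV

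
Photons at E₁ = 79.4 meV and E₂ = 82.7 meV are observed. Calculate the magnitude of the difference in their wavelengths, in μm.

Using λ = hc/E: λ₁ = 1.562 × 10^-5 m, λ₂ = 1.499 × 10^-5 m.
|Δλ| = |1.562 × 10^-5 − 1.499 × 10^-5| = 6.23 × 10^-7 m = 0.623 μm.

0.623 μm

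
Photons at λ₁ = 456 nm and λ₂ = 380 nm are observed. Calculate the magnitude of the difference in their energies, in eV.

0.544 eV

Using E = hc/λ: E₁ = 4.356e-19 J, E₂ = 5.227e-19 J.
|ΔE| = |4.356e-19 − 5.227e-19| = 8.71e-20 J = 0.544 eV.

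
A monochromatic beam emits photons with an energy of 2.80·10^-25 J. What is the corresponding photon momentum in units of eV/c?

Use c = 2.99792458·10^8 m/s, 1 eV = 1.602176634·10^-19 J.
Since p = E/c for a photon, p = 9.340·10^-34 kg·m/s.
Converting to eV/c: p = 1.748·10^-6 eV/c ≈ 1.75·10^-6 eV/c.

1.75·10^-6 eV/c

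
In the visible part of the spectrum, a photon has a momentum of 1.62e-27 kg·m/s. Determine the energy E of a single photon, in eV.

Take c = 2.99792458e8 m/s, 1 eV = 1.602176634e-19 J.
Since E = pc for a photon, E = 4.857e-19 J.
Converting to eV: E = 3.031 eV ≈ 3.03 eV.

3.03 eV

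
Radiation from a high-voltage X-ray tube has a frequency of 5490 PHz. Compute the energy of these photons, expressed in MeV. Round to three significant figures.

Convert to SI: f = 5490 PHz = 5.49·10^18 Hz.
For a photon E = hf, so E = 3.638·10^-15 J.
Converting to MeV: E = 0.02270 MeV ≈ 0.0227 MeV.

0.0227 MeV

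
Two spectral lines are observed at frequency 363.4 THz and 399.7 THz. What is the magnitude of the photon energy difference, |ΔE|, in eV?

Using E = hf: E₁ = 2.4079 × 10^-19 J, E₂ = 2.6484 × 10^-19 J.
|ΔE| = |2.4079 × 10^-19 − 2.6484 × 10^-19| = 2.41 × 10^-20 J = 0.150 eV.

0.150 eV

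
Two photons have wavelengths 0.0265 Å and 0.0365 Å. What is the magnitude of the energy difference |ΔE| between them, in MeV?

0.128 MeV

Using E = hc/λ: E₁ = 7.496e-14 J, E₂ = 5.442e-14 J.
|ΔE| = |7.496e-14 − 5.442e-14| = 2.05e-14 J = 0.128 MeV.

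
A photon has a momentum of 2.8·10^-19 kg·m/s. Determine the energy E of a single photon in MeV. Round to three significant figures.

524 MeV

Since E = pc for a photon, E = 8.394·10^-11 J.
Converting to MeV: E = 523.9 MeV ≈ 524 MeV.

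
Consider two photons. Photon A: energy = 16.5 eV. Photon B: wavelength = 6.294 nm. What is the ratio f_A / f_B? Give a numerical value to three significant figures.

f_A = 3.990 × 10^15 Hz (from energy = 16.5 eV, via f = E/h).
f_B = 4.763 × 10^16 Hz (from wavelength = 6.294 nm, via f = c/λ).
Ratio = 3.990 × 10^15 / 4.763 × 10^16 = 0.0838.

0.0838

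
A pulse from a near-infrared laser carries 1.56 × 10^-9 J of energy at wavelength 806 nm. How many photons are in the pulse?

6.33 × 10^9 photons

Per-photon energy: E = 2.465 × 10^-19 J (from wavelength = 806 nm).
N = E_total / E_photon = 1.56 × 10^-9 J / 2.465 × 10^-19 J = 6.33 × 10^9.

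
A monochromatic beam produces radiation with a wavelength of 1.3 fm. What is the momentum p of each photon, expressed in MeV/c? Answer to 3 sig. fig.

First convert: λ = 1.3 fm = 1.3·10^-15 m.
Since p = h/λ for a photon, p = 5.097·10^-19 kg·m/s.
Converting to MeV/c: p = 953.7 MeV/c ≈ 954 MeV/c.

954 MeV/c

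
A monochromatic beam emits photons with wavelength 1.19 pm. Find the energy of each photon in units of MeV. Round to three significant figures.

Use h = 6.62607015e-34 J·s, c = 2.99792458e8 m/s, 1 eV = 1.602176634e-19 J.
First convert: λ = 1.19 pm = 1.19e-12 m.
Since E = hc/λ for a photon, E = 1.669e-13 J.
Converting to MeV: E = 1.042 MeV ≈ 1.04 MeV.

1.04 MeV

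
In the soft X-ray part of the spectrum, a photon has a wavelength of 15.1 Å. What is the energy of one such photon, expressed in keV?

Use h = 6.62607015 × 10^-34 J·s, c = 2.99792458 × 10^8 m/s, 1 eV = 1.602176634 × 10^-19 J.
First convert: λ = 15.1 Å = 1.51 × 10^-9 m.
Apply E = hc/λ: E = 1.316 × 10^-16 J.
Converting to keV: E = 0.8211 keV ≈ 0.821 keV.

0.821 keV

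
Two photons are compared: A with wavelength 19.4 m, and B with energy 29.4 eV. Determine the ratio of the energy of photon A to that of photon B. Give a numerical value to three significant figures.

E_A = 1.024 × 10^-26 J (from wavelength = 19.4 m, via E = hc/λ).
E_B = 4.710 × 10^-18 J (from energy = 29.4 eV, via E given directly).
Ratio = 1.024 × 10^-26 / 4.710 × 10^-18 = 2.17 × 10^-9.

2.17 × 10^-9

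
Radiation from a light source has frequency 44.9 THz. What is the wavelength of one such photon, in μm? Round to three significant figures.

Take c = 2.99792458e8 m/s.
Convert to SI: f = 44.9 THz = 4.49e13 Hz.
For a photon λ = c/f, so λ = 6.677e-6 m.
Converting to μm: λ = 6.677 μm ≈ 6.68 μm.

6.68 μm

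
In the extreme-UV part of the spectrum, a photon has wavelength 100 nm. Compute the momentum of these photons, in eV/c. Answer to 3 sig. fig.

Convert to SI: λ = 100 nm = 1.0·10^-7 m.
The photon relation is p = h/λ, giving p = 6.626·10^-27 kg·m/s.
Converting to eV/c: p = 12.40 eV/c ≈ 12.4 eV/c.

12.4 eV/c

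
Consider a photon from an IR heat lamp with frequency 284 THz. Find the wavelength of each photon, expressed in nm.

1060 nm

Convert to SI: f = 284 THz = 2.84e14 Hz.
For a photon λ = c/f, so λ = 1.056e-6 m.
Converting to nm: λ = 1056 nm ≈ 1060 nm.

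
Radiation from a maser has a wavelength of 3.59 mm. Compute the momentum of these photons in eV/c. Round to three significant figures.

3.45e-4 eV/c

Take h = 6.62607015e-34 J·s, c = 2.99792458e8 m/s, 1 eV = 1.602176634e-19 J.
In SI units: λ = 3.59 mm = 0.00359 m.
Since p = h/λ for a photon, p = 1.846e-31 kg·m/s.
Converting to eV/c: p = 3.454e-4 eV/c ≈ 3.45e-4 eV/c.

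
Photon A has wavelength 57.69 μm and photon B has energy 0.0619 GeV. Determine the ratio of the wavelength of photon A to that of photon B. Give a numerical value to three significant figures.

λ_A = 5.769e-5 m (from wavelength = 57.69 μm, via λ given directly).
λ_B = 2.003e-14 m (from energy = 0.0619 GeV, via λ = hc/E).
Ratio = 5.769e-5 / 2.003e-14 = 2.88e9.

2.88e9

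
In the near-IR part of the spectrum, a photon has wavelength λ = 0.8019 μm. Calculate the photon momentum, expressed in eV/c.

(h = 6.62607015 × 10^-34 J·s, c = 2.99792458 × 10^8 m/s, 1 eV = 1.602176634 × 10^-19 J.)
First convert: λ = 0.8019 μm = 8.019 × 10^-7 m.
The photon relation is p = h/λ, giving p = 8.263 × 10^-28 kg·m/s.
Converting to eV/c: p = 1.546 eV/c ≈ 1.55 eV/c.

1.55 eV/c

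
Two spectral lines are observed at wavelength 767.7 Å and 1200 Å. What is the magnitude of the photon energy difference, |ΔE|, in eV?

5.82 eV

Using E = hc/λ: E₁ = 2.5875e-18 J, E₂ = 1.6554e-18 J.
|ΔE| = |2.5875e-18 − 1.6554e-18| = 9.32e-19 J = 5.82 eV.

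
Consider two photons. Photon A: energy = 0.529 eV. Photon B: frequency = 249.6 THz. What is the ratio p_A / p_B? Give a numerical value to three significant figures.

0.512

p_A = 2.827 × 10^-28 kg·m/s (from energy = 0.529 eV, via p = E/c).
p_B = 5.517 × 10^-28 kg·m/s (from frequency = 249.6 THz, via p = hf/c).
Ratio = 2.827 × 10^-28 / 5.517 × 10^-28 = 0.512.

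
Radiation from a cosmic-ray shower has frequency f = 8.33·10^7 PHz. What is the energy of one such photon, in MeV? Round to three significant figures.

In SI units: f = 8.33·10^7 PHz = 8.33·10^22 Hz.
Since E = hf for a photon, E = 5.520·10^-11 J.
Converting to MeV: E = 344.5 MeV ≈ 345 MeV.

345 MeV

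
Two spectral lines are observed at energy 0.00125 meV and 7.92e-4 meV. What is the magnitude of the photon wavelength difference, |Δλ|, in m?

Using λ = hc/E: λ₁ = 0.9919 m, λ₂ = 1.565 m.
|Δλ| = |0.9919 − 1.565| = 0.574 m.

0.574 m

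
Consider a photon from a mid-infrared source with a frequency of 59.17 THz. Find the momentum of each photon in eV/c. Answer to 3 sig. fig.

0.245 eV/c

First convert: f = 59.17 THz = 5.917 × 10^13 Hz.
Apply p = hf/c: p = 1.308 × 10^-28 kg·m/s.
Converting to eV/c: p = 0.2447 eV/c ≈ 0.245 eV/c.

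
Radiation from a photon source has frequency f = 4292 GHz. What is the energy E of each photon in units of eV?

Take h = 6.62607015·10^-34 J·s, 1 eV = 1.602176634·10^-19 J.
Convert to SI: f = 4292 GHz = 4.292·10^12 Hz.
The photon relation is E = hf, giving E = 2.844·10^-21 J.
Converting to eV: E = 0.01775 eV ≈ 0.0178 eV.

0.0178 eV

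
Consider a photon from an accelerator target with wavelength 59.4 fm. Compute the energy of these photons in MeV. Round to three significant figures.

Convert to SI: λ = 59.4 fm = 5.94·10^-14 m.
The photon relation is E = hc/λ, giving E = 3.344·10^-12 J.
Converting to MeV: E = 20.87 MeV ≈ 20.9 MeV.

20.9 MeV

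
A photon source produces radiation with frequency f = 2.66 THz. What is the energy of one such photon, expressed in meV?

In SI units: f = 2.66 THz = 2.66e12 Hz.
For a photon E = hf, so E = 1.763e-21 J.
Converting to meV: E = 11.00 meV ≈ 11.0 meV.

11.0 meV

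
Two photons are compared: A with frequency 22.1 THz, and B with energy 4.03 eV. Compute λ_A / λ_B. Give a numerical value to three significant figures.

44.1

λ_A = 1.357·10^-5 m (from frequency = 22.1 THz, via λ = c/f).
λ_B = 3.077·10^-7 m (from energy = 4.03 eV, via λ = hc/E).
Ratio = 1.357·10^-5 / 3.077·10^-7 = 44.1.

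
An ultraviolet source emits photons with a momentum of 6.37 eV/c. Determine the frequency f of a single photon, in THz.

1540 THz

First convert: p = 6.37 eV/c = 3.4043e-27 kg·m/s.
Since f = pc/h for a photon, f = 1.540e15 Hz.
Converting to THz: f = 1540 THz ≈ 1540 THz.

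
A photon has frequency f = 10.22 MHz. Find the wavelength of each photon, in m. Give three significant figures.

In SI units: f = 10.22 MHz = 1.022·10^7 Hz.
Since λ = c/f for a photon, λ = 29.33 m.
So λ ≈ 29.3 m.

29.3 m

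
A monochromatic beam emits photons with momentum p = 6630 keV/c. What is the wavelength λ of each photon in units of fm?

Take h = 6.62607015e-34 J·s, c = 2.99792458e8 m/s, 1 eV = 1.602176634e-19 J.
In SI units: p = 6630 keV/c = 3.5433e-21 kg·m/s.
Since λ = h/p for a photon, λ = 1.870e-13 m.
Converting to fm: λ = 187.0 fm ≈ 187 fm.

187 fm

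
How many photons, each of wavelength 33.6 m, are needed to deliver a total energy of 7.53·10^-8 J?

1.27·10^19 photons

Per-photon energy: E = 5.912·10^-27 J (from wavelength = 33.6 m).
N = E_total / E_photon = 7.53·10^-8 J / 5.912·10^-27 J = 1.27·10^19.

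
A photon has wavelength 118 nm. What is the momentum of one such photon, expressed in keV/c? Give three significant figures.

0.0105 keV/c

Use h = 6.62607015·10^-34 J·s, c = 2.99792458·10^8 m/s, 1 eV = 1.602176634·10^-19 J.
Convert to SI: λ = 118 nm = 1.18·10^-7 m.
Apply p = h/λ: p = 5.615·10^-27 kg·m/s.
Converting to keV/c: p = 0.01051 keV/c ≈ 0.0105 keV/c.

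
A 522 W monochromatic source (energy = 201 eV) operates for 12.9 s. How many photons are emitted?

2.09e20 photons

Total energy: E_total = P·t = 522 × 12.9 = 6734 J.
Per-photon energy: E = 3.220e-17 J.
N = E_total / E_photon = 2.09e20.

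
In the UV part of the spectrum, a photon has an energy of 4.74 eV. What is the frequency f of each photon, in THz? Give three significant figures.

In SI units: E = 4.74 eV = 7.5943e-19 J.
Apply f = E/h: f = 1.146e15 Hz.
Converting to THz: f = 1146 THz ≈ 1150 THz.

1150 THz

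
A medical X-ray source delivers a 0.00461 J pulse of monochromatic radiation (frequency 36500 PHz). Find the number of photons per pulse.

1.91 × 10^11 photons

Per-photon energy: E = 2.419 × 10^-14 J (from frequency = 36500 PHz).
N = E_total / E_photon = 0.00461 J / 2.419 × 10^-14 J = 1.91 × 10^11.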